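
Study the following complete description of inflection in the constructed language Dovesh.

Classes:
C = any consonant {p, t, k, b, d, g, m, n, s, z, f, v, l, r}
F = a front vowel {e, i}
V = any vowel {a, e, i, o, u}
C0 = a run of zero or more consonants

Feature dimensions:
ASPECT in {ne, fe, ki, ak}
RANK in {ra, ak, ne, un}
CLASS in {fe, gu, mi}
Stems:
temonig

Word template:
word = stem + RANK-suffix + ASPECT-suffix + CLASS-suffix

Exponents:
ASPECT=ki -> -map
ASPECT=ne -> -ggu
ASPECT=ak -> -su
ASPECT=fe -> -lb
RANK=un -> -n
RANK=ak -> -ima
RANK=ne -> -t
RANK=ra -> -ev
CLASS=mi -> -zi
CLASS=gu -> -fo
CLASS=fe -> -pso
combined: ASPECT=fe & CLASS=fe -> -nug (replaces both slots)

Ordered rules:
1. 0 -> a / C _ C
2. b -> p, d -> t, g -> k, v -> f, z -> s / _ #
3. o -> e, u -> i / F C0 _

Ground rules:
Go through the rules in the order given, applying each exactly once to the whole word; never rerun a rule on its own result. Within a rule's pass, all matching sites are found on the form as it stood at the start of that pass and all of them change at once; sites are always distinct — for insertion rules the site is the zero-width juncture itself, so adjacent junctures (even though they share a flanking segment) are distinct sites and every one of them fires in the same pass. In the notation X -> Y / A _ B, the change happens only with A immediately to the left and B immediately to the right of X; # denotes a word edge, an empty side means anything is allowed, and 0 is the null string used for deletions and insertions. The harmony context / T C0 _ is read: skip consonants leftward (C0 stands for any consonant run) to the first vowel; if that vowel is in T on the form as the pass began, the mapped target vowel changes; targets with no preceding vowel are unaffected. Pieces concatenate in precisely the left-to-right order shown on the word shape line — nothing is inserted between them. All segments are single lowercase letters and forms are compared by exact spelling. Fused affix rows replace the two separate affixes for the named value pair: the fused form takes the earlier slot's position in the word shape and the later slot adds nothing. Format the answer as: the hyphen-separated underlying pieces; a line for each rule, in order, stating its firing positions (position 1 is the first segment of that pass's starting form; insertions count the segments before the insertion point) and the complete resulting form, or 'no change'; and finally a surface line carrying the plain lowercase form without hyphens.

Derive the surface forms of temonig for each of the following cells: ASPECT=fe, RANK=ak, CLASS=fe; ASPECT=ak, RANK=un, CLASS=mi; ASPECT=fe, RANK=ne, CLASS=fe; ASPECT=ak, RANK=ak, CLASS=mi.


cell ASPECT=fe, RANK=ak, CLASS=fe:
underlying: temonig-ima-nug
1. 0 -> a / C _ C: no change
2. b -> p, d -> t, g -> k, v -> f, z -> s / _ #: fires at position(s) 13: temonigimanuk
3. o -> e, u -> i / F C0 _: fires at position(s) 4: temenigimanuk
surface: temenigimanuk

cell ASPECT=ak, RANK=un, CLASS=mi:
underlying: temonig-n-su-zi
1. 0 -> a / C _ C: inserts after position(s) 7, 8: temoniganasuzi
2. b -> p, d -> t, g -> k, v -> f, z -> s / _ #: no change
3. o -> e, u -> i / F C0 _: fires at position(s) 4: temeniganasuzi
surface: temeniganasuzi

cell ASPECT=fe, RANK=ne, CLASS=fe:
underlying: temonig-t-nug
1. 0 -> a / C _ C: inserts after position(s) 7, 8: temonigatanug
2. b -> p, d -> t, g -> k, v -> f, z -> s / _ #: fires at position(s) 13: temonigatanuk
3. o -> e, u -> i / F C0 _: fires at position(s) 4: temenigatanuk
surface: temenigatanuk

cell ASPECT=ak, RANK=ak, CLASS=mi:
underlying: temonig-ima-su-zi
1. 0 -> a / C _ C: no change
2. b -> p, d -> t, g -> k, v -> f, z -> s / _ #: no change
3. o -> e, u -> i / F C0 _: fires at position(s) 4: temenigimasuzi
surface: temenigimasuzi


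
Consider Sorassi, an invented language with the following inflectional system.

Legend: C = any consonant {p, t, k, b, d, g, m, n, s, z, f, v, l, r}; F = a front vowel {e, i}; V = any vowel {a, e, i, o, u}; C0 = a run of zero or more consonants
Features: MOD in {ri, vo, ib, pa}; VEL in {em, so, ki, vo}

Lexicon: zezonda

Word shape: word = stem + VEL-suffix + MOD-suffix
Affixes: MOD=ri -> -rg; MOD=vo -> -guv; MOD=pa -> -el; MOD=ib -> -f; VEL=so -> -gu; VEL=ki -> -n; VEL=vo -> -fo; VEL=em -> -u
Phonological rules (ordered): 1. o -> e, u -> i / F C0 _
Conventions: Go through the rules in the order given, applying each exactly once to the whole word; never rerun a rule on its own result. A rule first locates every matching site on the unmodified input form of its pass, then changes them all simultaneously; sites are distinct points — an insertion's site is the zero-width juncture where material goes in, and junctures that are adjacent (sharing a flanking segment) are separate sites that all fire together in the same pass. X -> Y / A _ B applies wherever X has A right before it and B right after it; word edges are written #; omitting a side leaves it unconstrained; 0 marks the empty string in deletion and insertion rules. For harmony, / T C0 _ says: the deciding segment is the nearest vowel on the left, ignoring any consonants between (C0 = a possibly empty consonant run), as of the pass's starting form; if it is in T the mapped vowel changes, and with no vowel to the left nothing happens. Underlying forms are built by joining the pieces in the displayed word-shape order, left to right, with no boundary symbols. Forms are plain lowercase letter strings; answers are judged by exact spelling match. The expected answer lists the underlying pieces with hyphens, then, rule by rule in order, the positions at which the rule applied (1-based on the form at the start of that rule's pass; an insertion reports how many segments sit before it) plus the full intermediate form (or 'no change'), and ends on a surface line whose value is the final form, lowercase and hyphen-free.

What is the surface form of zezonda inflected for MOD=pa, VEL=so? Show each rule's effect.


underlying: zezonda-gu-el
1. o -> e, u -> i / F C0 _: fires at position(s) 4: zezendaguel
surface: zezendaguel


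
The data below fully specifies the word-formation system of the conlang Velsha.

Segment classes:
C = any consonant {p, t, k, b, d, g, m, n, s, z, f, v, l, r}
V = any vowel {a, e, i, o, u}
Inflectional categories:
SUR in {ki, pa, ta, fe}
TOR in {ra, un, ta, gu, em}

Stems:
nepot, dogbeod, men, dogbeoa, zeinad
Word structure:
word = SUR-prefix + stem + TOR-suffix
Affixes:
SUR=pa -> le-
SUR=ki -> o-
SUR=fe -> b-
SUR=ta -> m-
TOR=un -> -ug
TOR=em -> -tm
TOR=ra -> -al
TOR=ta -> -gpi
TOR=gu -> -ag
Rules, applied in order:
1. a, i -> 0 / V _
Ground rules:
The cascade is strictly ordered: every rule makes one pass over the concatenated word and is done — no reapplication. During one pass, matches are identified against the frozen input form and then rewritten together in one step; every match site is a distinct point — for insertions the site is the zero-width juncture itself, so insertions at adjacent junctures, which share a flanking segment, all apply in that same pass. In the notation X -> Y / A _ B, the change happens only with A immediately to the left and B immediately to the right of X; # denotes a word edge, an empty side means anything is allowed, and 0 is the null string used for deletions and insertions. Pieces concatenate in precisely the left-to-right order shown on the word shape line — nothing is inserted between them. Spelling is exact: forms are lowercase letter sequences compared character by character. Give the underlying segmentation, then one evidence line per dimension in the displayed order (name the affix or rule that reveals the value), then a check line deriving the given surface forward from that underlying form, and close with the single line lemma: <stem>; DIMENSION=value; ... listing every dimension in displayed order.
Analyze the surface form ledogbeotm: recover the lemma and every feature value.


underlying: le-dogbeoa-tm
SUR=pa - signalled by the affix le-
TOR=em - signalled by the affix -tm
check: ledogbeoatm -> ledogbeotm
lemma: dogbeoa; SUR=pa; TOR=em


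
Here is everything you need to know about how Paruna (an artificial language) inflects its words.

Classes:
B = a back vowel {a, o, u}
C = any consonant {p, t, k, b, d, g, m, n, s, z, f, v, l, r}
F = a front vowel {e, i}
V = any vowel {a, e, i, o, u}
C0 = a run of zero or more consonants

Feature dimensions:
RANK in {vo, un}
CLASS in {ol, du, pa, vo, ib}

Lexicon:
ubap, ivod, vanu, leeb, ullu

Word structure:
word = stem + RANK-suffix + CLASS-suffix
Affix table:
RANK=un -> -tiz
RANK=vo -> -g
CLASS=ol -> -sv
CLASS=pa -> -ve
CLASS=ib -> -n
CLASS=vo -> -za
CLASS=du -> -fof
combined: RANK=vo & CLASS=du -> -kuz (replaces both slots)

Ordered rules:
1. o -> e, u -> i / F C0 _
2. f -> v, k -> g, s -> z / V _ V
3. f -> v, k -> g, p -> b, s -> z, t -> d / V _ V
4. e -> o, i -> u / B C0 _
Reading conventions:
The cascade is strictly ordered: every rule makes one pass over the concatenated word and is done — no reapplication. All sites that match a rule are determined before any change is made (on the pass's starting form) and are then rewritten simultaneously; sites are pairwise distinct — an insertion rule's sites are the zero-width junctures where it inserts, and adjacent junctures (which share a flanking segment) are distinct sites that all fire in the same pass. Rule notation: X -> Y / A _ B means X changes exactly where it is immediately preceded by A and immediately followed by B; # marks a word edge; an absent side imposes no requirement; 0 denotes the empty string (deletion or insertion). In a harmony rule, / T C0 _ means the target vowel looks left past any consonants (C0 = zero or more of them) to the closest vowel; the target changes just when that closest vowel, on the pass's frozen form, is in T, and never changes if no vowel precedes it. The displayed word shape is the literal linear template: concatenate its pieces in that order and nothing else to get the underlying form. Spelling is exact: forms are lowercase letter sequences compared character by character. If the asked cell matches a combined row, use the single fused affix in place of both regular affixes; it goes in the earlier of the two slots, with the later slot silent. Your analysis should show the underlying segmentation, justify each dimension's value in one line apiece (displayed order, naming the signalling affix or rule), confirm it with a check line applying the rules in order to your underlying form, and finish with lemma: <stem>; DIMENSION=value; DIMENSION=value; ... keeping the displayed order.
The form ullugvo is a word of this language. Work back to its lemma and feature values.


underlying: ullu-g-ve
RANK=vo - signalled by the affix -g
CLASS=pa - signalled by the affix -ve
check: ullugve -> ullugve -> ullugve -> ullugve -> ullugvo
lemma: ullu; RANK=vo; CLASS=pa


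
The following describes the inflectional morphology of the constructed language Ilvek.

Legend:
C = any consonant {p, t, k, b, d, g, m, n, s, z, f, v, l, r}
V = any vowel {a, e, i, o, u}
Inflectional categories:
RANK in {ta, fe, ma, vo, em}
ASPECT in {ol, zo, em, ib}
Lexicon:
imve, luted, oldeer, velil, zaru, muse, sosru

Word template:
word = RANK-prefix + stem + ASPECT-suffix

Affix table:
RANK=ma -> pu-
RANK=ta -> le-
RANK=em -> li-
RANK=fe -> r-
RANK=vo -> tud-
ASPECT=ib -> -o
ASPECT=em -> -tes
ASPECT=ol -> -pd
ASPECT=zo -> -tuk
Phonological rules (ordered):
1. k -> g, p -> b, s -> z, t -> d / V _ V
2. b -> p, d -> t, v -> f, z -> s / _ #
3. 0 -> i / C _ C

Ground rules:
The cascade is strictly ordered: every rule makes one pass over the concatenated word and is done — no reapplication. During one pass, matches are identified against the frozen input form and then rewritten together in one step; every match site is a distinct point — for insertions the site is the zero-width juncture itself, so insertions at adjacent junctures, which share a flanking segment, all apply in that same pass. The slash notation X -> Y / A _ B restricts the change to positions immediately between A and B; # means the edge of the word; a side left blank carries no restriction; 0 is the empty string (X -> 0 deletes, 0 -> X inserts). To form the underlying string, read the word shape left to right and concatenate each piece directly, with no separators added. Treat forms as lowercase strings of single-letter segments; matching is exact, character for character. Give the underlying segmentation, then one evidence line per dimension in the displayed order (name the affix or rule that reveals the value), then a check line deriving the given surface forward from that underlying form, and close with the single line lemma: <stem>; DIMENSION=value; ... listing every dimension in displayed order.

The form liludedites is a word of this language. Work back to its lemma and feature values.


underlying: li-luted-tes
RANK=em - signalled by the affix li-
ASPECT=em - signalled by the affix -tes
check: lilutedtes -> liludedtes -> liludedtes -> liludedites
lemma: luted; RANK=em; ASPECT=em


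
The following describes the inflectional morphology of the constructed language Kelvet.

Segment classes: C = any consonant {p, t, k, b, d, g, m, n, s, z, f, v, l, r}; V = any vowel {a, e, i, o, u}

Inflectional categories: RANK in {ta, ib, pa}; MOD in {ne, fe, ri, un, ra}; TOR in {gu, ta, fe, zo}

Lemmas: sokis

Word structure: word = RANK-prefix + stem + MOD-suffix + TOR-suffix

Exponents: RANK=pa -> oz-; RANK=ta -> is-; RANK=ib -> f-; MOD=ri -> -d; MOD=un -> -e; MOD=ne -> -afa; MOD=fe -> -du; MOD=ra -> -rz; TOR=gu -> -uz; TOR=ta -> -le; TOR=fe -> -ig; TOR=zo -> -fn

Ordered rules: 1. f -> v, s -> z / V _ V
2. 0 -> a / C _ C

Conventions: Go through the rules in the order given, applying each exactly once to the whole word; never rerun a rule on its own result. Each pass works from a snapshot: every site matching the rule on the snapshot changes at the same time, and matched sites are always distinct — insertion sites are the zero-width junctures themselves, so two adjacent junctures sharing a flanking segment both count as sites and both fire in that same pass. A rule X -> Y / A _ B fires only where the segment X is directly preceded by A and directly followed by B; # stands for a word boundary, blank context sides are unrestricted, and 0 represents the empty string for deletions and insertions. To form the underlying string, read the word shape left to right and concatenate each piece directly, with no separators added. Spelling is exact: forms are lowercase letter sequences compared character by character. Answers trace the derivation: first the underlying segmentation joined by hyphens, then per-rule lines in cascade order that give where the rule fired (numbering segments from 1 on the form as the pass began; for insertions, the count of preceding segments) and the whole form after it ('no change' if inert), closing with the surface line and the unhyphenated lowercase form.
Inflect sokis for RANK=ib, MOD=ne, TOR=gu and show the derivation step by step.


underlying: f-sokis-afa-uz
1. f -> v, s -> z / V _ V: fires at position(s) 6, 8: fsokizavauz
2. 0 -> a / C _ C: inserts after position(s) 1: fasokizavauz
surface: fasokizavauz


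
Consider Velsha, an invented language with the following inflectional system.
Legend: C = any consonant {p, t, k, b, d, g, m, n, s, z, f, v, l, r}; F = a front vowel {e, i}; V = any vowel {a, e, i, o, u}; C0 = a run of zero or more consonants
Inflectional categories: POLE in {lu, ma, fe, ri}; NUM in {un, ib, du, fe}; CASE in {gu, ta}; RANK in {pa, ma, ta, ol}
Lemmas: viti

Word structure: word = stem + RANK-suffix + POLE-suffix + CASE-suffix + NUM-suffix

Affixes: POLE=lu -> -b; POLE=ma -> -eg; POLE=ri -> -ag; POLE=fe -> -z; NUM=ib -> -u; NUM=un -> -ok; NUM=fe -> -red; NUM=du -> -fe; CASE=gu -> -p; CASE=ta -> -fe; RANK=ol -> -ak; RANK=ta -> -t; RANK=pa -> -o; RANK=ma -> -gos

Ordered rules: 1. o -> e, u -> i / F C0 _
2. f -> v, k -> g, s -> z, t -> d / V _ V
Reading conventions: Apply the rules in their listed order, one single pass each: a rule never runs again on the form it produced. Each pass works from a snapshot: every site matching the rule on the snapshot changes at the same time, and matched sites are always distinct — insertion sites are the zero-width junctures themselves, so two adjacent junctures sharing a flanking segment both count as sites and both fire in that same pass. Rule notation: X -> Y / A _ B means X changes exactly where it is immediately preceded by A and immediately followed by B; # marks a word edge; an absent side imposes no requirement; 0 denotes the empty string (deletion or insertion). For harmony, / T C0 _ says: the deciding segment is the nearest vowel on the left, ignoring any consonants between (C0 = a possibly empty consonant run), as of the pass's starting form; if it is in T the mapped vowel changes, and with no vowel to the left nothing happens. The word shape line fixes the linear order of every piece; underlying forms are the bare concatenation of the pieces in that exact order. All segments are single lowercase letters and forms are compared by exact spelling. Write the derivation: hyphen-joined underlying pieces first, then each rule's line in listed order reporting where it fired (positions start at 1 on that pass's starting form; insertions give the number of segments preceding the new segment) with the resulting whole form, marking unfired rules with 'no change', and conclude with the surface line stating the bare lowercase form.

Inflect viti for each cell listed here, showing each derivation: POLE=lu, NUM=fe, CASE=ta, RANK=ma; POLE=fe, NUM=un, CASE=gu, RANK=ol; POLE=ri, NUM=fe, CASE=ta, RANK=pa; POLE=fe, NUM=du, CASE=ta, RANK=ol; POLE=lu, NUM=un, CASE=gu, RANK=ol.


cell POLE=lu, NUM=fe, CASE=ta, RANK=ma:
underlying: viti-gos-b-fe-red
1. o -> e, u -> i / F C0 _: fires at position(s) 6: vitigesbfered
2. f -> v, k -> g, s -> z, t -> d / V _ V: fires at position(s) 3: vidigesbfered
surface: vidigesbfered

cell POLE=fe, NUM=un, CASE=gu, RANK=ol:
underlying: viti-ak-z-p-ok
1. o -> e, u -> i / F C0 _: no change
2. f -> v, k -> g, s -> z, t -> d / V _ V: fires at position(s) 3: vidiakzpok
surface: vidiakzpok

cell POLE=ri, NUM=fe, CASE=ta, RANK=pa:
underlying: viti-o-ag-fe-red
1. o -> e, u -> i / F C0 _: fires at position(s) 5: vitieagfered
2. f -> v, k -> g, s -> z, t -> d / V _ V: fires at position(s) 3: vidieagfered
surface: vidieagfered

cell POLE=fe, NUM=du, CASE=ta, RANK=ol:
underlying: viti-ak-z-fe-fe
1. o -> e, u -> i / F C0 _: no change
2. f -> v, k -> g, s -> z, t -> d / V _ V: fires at position(s) 3, 10: vidiakzfeve
surface: vidiakzfeve

cell POLE=lu, NUM=un, CASE=gu, RANK=ol:
underlying: viti-ak-b-p-ok
1. o -> e, u -> i / F C0 _: no change
2. f -> v, k -> g, s -> z, t -> d / V _ V: fires at position(s) 3: vidiakbpok
surface: vidiakbpok


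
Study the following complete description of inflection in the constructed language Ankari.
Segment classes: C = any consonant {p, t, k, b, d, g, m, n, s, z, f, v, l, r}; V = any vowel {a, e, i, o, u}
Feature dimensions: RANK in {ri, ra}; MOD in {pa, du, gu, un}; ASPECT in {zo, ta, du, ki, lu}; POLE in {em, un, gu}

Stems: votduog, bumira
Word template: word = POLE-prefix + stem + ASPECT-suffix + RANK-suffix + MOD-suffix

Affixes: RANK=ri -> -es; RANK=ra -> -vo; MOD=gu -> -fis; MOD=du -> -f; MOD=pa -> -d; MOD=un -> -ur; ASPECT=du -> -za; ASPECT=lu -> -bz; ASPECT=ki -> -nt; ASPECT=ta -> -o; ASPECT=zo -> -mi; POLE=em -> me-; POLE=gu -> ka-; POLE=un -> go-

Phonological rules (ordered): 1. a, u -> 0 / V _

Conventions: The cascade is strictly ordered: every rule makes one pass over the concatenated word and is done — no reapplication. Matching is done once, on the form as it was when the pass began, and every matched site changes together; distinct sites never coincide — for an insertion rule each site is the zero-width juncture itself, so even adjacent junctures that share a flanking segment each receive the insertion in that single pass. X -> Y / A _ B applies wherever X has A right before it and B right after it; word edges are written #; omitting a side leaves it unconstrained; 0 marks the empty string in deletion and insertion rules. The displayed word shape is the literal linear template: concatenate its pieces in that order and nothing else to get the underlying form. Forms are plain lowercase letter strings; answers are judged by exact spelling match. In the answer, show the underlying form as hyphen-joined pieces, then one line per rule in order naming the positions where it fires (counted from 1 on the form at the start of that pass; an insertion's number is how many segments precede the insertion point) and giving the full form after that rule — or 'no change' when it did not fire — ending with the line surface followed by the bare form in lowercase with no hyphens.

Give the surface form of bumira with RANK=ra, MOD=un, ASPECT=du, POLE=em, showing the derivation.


underlying: me-bumira-za-vo-ur
1. a, u -> 0 / V _: fires at position(s) 13: mebumirazavor
surface: mebumirazavor


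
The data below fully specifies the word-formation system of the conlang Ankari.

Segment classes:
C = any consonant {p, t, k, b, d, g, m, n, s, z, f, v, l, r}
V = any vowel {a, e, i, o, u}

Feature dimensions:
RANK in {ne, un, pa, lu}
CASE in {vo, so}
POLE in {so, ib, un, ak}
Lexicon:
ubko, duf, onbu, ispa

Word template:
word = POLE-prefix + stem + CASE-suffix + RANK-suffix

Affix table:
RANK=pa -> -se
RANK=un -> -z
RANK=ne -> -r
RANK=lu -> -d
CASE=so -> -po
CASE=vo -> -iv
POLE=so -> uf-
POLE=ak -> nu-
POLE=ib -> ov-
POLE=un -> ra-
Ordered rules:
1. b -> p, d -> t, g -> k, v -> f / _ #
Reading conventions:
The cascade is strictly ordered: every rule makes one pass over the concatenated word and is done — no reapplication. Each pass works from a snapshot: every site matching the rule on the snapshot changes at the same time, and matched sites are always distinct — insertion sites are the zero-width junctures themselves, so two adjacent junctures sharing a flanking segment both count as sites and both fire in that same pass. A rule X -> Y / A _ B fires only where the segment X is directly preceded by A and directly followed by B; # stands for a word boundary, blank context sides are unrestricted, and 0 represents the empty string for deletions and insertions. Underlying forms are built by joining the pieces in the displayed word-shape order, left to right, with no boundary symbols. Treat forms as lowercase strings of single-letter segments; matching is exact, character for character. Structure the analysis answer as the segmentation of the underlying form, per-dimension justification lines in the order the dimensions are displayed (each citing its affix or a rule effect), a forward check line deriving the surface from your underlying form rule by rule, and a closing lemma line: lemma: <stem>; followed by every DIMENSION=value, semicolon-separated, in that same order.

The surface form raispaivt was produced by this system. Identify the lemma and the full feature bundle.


underlying: ra-ispa-iv-d
RANK=lu - signalled by the affix -d
CASE=vo - signalled by the affix -iv
POLE=un - signalled by the affix ra-
check: raispaivd -> raispaivt
lemma: ispa; RANK=lu; CASE=vo; POLE=un


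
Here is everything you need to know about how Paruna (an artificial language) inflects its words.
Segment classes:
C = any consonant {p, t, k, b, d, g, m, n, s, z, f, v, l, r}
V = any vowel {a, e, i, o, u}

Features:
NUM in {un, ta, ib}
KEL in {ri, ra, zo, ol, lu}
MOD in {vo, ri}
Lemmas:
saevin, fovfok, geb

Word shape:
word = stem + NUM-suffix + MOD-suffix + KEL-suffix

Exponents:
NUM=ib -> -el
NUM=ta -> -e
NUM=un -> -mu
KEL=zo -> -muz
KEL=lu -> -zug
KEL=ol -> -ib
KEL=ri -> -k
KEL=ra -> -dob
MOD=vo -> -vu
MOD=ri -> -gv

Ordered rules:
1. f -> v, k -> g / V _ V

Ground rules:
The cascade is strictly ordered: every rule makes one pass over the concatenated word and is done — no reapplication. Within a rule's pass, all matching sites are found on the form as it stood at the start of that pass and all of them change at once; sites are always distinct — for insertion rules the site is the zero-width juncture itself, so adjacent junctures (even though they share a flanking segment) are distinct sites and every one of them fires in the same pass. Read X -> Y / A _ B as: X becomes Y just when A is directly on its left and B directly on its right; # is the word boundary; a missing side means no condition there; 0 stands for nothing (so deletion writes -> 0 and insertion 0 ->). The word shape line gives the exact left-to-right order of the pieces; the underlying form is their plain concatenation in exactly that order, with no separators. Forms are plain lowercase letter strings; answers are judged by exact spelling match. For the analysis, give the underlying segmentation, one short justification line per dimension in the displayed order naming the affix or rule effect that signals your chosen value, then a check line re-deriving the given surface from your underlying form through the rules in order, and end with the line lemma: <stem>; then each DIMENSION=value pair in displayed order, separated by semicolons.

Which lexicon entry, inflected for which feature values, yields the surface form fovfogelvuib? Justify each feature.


underlying: fovfok-el-vu-ib
NUM=ib - signalled by the affix -el
KEL=ol - signalled by the affix -ib
MOD=vo - signalled by the affix -vu
check: fovfokelvuib -> fovfogelvuib
lemma: fovfok; NUM=ib; KEL=ol; MOD=vo


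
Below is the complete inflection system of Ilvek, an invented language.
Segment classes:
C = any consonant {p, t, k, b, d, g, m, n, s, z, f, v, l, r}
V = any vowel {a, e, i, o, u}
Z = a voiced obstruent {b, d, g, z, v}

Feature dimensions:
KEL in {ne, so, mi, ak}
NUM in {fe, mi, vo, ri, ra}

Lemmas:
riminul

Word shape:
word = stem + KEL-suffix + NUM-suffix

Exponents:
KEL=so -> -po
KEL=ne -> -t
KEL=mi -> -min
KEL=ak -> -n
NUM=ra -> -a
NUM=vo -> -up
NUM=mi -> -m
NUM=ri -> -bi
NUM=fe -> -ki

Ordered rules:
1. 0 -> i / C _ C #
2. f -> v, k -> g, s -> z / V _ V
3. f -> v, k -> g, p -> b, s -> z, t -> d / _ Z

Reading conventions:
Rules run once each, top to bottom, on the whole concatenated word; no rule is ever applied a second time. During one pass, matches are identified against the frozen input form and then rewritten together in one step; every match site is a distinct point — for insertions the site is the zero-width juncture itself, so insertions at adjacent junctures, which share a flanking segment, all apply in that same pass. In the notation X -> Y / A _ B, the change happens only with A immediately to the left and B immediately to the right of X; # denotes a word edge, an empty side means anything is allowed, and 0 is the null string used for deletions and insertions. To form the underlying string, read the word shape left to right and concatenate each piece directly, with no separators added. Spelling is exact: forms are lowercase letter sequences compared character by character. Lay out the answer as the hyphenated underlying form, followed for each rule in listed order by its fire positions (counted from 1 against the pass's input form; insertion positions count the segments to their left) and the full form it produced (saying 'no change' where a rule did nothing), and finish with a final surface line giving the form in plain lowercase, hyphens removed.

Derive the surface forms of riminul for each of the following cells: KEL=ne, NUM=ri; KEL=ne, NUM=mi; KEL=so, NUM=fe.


cell KEL=ne, NUM=ri:
underlying: riminul-t-bi
1. 0 -> i / C _ C #: no change
2. f -> v, k -> g, s -> z / V _ V: no change
3. f -> v, k -> g, p -> b, s -> z, t -> d / _ Z: fires at position(s) 8: riminuldbi
surface: riminuldbi

cell KEL=ne, NUM=mi:
underlying: riminul-t-m
1. 0 -> i / C _ C #: inserts after position(s) 8: riminultim
2. f -> v, k -> g, s -> z / V _ V: no change
3. f -> v, k -> g, p -> b, s -> z, t -> d / _ Z: no change
surface: riminultim

cell KEL=so, NUM=fe:
underlying: riminul-po-ki
1. 0 -> i / C _ C #: no change
2. f -> v, k -> g, s -> z / V _ V: fires at position(s) 10: riminulpogi
3. f -> v, k -> g, p -> b, s -> z, t -> d / _ Z: no change
surface: riminulpogi


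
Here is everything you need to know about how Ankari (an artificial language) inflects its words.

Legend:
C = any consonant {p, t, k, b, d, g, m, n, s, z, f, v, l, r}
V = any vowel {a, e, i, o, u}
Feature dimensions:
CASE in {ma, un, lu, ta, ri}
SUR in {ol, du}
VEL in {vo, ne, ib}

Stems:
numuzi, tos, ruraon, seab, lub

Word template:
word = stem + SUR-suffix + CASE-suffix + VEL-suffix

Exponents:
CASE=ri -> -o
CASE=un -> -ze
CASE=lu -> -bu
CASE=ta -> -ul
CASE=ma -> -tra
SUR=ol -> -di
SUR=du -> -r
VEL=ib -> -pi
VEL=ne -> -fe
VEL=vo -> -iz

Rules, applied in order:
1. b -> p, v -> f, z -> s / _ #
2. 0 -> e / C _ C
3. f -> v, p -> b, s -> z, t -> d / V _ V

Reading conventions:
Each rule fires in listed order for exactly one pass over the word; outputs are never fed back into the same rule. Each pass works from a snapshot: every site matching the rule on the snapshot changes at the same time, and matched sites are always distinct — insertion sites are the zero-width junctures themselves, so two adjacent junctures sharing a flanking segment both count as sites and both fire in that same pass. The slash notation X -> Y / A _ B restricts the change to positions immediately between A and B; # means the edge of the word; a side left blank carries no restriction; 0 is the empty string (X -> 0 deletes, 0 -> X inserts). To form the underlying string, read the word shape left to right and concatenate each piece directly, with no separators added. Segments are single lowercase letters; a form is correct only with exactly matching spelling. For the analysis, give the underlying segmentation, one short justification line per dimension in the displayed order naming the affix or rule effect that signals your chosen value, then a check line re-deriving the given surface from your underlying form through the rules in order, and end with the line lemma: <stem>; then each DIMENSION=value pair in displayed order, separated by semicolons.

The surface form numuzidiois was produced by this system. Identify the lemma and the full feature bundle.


underlying: numuzi-di-o-iz
CASE=ri - signalled by the affix -o
SUR=ol - signalled by the affix -di
VEL=vo - signalled by the affix -iz
check: numuzidioiz -> numuzidiois -> numuzidiois -> numuzidiois
lemma: numuzi; CASE=ri; SUR=ol; VEL=vo


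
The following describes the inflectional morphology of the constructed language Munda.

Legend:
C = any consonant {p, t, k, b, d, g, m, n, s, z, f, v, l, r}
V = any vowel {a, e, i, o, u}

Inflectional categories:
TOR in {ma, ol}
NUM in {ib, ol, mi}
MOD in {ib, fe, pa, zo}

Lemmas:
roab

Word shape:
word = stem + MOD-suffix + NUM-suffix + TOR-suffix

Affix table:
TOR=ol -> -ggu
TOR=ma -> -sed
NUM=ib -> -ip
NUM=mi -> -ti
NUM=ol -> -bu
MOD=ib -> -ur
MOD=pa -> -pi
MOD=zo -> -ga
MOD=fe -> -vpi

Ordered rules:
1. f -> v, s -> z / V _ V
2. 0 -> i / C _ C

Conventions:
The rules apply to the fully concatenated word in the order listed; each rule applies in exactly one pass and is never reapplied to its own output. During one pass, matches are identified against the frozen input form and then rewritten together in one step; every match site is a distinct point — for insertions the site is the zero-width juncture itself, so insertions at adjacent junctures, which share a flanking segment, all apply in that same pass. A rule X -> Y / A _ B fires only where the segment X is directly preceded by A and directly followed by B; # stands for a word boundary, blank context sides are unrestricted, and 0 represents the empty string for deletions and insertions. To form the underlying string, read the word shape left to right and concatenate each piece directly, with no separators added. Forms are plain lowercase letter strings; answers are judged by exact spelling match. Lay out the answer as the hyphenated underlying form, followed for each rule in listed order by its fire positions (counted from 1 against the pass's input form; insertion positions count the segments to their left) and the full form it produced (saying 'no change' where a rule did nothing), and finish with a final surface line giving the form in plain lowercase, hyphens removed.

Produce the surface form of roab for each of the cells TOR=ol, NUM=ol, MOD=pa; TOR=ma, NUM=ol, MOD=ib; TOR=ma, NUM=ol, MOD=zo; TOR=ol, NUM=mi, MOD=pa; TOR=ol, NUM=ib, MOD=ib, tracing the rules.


cell TOR=ol, NUM=ol, MOD=pa:
underlying: roab-pi-bu-ggu
1. f -> v, s -> z / V _ V: no change
2. 0 -> i / C _ C: inserts after position(s) 4, 9: roabipibugigu
surface: roabipibugigu

cell TOR=ma, NUM=ol, MOD=ib:
underlying: roab-ur-bu-sed
1. f -> v, s -> z / V _ V: fires at position(s) 9: roaburbuzed
2. 0 -> i / C _ C: inserts after position(s) 6: roaburibuzed
surface: roaburibuzed

cell TOR=ma, NUM=ol, MOD=zo:
underlying: roab-ga-bu-sed
1. f -> v, s -> z / V _ V: fires at position(s) 9: roabgabuzed
2. 0 -> i / C _ C: inserts after position(s) 4: roabigabuzed
surface: roabigabuzed

cell TOR=ol, NUM=mi, MOD=pa:
underlying: roab-pi-ti-ggu
1. f -> v, s -> z / V _ V: no change
2. 0 -> i / C _ C: inserts after position(s) 4, 9: roabipitigigu
surface: roabipitigigu

cell TOR=ol, NUM=ib, MOD=ib:
underlying: roab-ur-ip-ggu
1. f -> v, s -> z / V _ V: no change
2. 0 -> i / C _ C: inserts after position(s) 8, 9: roaburipigigu
surface: roaburipigigu


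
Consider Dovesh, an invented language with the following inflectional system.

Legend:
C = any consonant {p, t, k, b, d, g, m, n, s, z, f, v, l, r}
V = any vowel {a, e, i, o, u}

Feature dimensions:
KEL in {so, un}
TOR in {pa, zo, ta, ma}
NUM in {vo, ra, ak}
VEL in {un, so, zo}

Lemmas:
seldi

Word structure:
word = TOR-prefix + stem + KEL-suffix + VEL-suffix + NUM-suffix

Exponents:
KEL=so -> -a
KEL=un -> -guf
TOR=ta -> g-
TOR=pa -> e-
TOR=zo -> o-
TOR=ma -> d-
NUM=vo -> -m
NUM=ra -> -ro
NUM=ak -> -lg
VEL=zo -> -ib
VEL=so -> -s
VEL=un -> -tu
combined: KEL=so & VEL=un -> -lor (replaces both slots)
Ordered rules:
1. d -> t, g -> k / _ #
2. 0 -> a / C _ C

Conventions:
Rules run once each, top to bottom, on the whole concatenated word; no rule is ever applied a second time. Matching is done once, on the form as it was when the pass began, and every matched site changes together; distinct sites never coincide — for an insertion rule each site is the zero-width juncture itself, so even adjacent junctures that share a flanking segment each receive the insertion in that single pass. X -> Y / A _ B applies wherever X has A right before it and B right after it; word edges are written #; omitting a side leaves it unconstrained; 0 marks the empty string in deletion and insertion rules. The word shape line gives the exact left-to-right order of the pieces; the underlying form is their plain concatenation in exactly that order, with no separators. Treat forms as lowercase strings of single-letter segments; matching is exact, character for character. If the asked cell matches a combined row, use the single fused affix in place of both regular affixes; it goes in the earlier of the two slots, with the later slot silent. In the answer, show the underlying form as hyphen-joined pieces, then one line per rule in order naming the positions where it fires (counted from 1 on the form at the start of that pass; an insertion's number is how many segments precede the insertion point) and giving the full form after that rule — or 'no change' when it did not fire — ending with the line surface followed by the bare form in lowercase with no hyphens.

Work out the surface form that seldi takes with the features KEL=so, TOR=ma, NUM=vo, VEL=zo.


underlying: d-seldi-a-ib-m
1. d -> t, g -> k / _ #: no change
2. 0 -> a / C _ C: inserts after position(s) 1, 4, 9: daseladiaibam
surface: daseladiaibam


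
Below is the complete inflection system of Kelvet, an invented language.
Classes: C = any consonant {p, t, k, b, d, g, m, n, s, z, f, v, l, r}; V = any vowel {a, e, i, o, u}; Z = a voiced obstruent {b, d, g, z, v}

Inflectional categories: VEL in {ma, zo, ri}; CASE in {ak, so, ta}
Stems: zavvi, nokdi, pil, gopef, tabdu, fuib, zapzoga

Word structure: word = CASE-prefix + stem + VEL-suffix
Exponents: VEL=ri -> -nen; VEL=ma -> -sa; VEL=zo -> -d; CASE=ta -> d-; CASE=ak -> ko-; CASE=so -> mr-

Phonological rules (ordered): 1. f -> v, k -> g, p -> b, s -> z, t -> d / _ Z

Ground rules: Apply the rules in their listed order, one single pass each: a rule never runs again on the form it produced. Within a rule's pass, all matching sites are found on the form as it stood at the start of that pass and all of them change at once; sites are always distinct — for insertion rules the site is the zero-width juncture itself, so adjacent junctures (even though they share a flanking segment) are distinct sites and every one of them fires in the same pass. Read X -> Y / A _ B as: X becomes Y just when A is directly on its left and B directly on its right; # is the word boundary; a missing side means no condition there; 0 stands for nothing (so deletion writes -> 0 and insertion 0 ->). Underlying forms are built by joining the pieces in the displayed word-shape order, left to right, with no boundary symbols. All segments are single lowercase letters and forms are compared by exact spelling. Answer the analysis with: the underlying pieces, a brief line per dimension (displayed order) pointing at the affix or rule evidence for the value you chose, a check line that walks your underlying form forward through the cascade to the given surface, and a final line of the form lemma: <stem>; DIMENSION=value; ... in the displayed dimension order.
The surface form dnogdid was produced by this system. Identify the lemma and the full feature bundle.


underlying: d-nokdi-d
VEL=zo - signalled by the affix -d
CASE=ta - signalled by the affix d-
check: dnokdid -> dnogdid
lemma: nokdi; VEL=zo; CASE=ta


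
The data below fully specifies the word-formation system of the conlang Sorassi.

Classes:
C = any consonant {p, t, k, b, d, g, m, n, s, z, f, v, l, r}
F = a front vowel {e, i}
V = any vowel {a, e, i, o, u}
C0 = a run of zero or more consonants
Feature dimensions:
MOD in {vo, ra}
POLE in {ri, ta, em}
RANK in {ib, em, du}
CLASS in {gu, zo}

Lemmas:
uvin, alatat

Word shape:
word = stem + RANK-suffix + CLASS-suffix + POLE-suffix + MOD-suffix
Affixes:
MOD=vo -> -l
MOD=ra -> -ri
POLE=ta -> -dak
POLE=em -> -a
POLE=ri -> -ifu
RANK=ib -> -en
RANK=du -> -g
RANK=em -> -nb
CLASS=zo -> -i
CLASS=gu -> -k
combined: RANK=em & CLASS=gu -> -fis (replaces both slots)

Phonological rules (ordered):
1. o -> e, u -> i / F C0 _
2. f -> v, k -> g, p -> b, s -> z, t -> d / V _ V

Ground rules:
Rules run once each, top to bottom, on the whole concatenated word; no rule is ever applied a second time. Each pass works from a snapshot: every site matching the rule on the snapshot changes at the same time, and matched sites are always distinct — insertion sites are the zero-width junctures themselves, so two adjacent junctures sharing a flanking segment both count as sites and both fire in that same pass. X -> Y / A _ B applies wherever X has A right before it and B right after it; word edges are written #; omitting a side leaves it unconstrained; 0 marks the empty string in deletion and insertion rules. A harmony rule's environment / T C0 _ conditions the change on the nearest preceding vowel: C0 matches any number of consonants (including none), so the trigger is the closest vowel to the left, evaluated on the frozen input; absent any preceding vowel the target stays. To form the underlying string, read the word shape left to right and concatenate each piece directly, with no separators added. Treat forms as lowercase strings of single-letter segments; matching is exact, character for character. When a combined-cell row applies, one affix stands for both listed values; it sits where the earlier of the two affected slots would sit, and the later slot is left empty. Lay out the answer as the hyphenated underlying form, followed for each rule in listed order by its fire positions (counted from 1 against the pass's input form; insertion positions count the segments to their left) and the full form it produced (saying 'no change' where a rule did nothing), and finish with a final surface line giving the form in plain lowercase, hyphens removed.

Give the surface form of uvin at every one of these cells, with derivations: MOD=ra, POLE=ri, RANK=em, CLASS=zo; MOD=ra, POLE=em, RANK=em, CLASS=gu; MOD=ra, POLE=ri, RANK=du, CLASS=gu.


cell MOD=ra, POLE=ri, RANK=em, CLASS=zo:
underlying: uvin-nb-i-ifu-ri
1. o -> e, u -> i / F C0 _: fires at position(s) 10: uvinnbiifiri
2. f -> v, k -> g, p -> b, s -> z, t -> d / V _ V: fires at position(s) 9: uvinnbiiviri
surface: uvinnbiiviri

cell MOD=ra, POLE=em, RANK=em, CLASS=gu:
underlying: uvin-fis-a-ri
1. o -> e, u -> i / F C0 _: no change
2. f -> v, k -> g, p -> b, s -> z, t -> d / V _ V: fires at position(s) 7: uvinfizari
surface: uvinfizari

cell MOD=ra, POLE=ri, RANK=du, CLASS=gu:
underlying: uvin-g-k-ifu-ri
1. o -> e, u -> i / F C0 _: fires at position(s) 9: uvingkifiri
2. f -> v, k -> g, p -> b, s -> z, t -> d / V _ V: fires at position(s) 8: uvingkiviri
surface: uvingkiviri
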